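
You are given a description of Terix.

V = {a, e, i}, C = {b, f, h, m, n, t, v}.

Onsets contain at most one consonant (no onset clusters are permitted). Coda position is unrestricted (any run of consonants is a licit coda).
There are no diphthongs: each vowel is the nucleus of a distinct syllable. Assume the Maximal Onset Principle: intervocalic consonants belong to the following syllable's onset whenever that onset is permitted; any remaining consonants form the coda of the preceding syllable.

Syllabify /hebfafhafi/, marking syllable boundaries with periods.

heb.faf.ha.fi

Nuclei (vowels): e, a, a, i → 4 syllables.
Between /e/ (V1) and /a/ (V2): /bf/ splits as /b/ + /f/ (/f/ is the longest suffix that is a licit onset).
Between /a/ (V2) and /a/ (V3): cluster /fh/ — the longest permitted-onset suffix is /h/; onset = /h/, preceding coda = /f/.
Between /a/ (V3) and /i/ (V4): /f/ is a single consonant, so it becomes the next onset.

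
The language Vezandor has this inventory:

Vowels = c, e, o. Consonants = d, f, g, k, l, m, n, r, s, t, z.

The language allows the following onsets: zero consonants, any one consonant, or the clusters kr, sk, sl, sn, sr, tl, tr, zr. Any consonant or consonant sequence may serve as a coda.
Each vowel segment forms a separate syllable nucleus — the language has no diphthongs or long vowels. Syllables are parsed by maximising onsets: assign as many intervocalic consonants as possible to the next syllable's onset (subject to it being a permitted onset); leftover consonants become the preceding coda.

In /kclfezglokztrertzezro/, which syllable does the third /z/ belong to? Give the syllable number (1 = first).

5

The vowels are c, e, o, e, e, o — 6 nuclei, so 6 syllables.
/c…e/ gap (V1→V2): /lf/; trying suffixes from longest down, /f/ is the first permitted one, so coda /l/ | onset /f/.
/e…o/ gap (V2→V3): /zgl/ splits as /zg/ + /l/ (/l/ is the longest suffix that is a licit onset).
/o…e/ gap (V3→V4): /kztr/ splits as /kz/ + /tr/ (/tr/ is the longest suffix that is a licit onset).
/e…e/ gap (V4→V5): /rtz/ — longest licit onset from the right is /z/, leaving /rt/ as coda.
/e…o/ gap (V5→V6): cluster /zr/ — /zr/ is itself a permitted onset, so the whole cluster goes right; preceding coda = ∅.
So the parse is kcl.fezg.lokz.trert.ze.zro.
The third /z/ is in the onset of syllable 5 (/ze/).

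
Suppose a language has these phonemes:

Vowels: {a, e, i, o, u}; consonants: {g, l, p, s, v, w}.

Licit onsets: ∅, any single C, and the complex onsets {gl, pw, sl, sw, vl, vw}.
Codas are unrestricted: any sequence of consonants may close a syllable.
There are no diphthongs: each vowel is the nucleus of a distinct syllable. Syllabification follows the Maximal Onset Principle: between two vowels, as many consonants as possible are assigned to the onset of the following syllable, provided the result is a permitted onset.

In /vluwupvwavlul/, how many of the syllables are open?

Vowels present: u, u, a, u; each is a nucleus, giving 4 syllables.
Between /u/ (V1) and /u/ (V2): /w/ → onset of the next syllable (single consonants are always licit onsets).
Between /u/ (V2) and /a/ (V3): /pvw/; trying suffixes from longest down, /vw/ is the first permitted one, so coda /p/ | onset /vw/.
Between /a/ (V3) and /u/ (V4): cluster /vl/ — /vl/ is itself a permitted onset, so the whole cluster goes right; preceding coda = ∅.
So the parse is vlu.wup.vwa.vlul.
Classifying each syllable: /vlu/ (open), /wup/ (closed), /vwa/ (open), /vlul/ (closed).
Open syllables: 2.

2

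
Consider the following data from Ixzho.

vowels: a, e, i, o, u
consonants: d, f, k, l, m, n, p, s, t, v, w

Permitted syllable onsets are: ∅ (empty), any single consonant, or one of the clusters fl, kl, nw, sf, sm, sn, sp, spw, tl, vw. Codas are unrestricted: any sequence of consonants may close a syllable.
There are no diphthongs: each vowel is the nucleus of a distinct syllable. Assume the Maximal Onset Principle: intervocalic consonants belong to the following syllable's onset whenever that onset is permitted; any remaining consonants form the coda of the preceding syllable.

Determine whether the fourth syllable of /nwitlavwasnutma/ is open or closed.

The vowels are i, a, a, u, a — 5 nuclei, so 5 syllables.
/i…a/ gap (V1→V2): /tl/ is a licit onset in full, so it all attaches to the next syllable.
/a…a/ gap (V2→V3): cluster /vw/ — /vw/ is itself a permitted onset, so the whole cluster goes right; preceding coda = ∅.
/a…u/ gap (V3→V4): /sn/ — entire cluster is a permitted onset → onset /sn/, coda ∅.
/u…a/ gap (V4→V5): cluster /tm/ — the longest permitted-onset suffix is /m/; onset = /m/, preceding coda = /t/.
Syllabification: nwi.tla.vwa.snut.ma.
Syllable 4 is /snut/ with coda /t/, so it is closed.

closed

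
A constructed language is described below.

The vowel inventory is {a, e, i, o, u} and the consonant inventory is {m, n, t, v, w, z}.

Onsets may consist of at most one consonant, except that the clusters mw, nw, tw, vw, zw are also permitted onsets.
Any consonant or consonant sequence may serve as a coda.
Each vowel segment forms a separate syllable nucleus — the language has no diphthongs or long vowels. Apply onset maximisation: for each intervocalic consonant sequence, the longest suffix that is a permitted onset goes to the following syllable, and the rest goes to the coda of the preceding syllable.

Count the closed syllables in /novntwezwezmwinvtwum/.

4

Vowels present: o, e, e, i, u; each is a nucleus, giving 5 syllables.
σ1/σ2 boundary: /vntw/; trying suffixes from longest down, /tw/ is the first permitted one, so coda /vn/ | onset /tw/.
σ2/σ3 boundary: /zw/ — entire cluster is a permitted onset → onset /zw/, coda ∅.
σ3/σ4 boundary: /zmw/ — longest licit onset from the right is /mw/, leaving /z/ as coda.
σ4/σ5 boundary: /nvtw/; trying suffixes from longest down, /tw/ is the first permitted one, so coda /nv/ | onset /tw/.
Syllabification: novn.twe.zwez.mwinv.twum.
Classifying each syllable: /novn/ (closed), /twe/ (open), /zwez/ (closed), /mwinv/ (closed), /twum/ (closed).
Closed syllables: 4.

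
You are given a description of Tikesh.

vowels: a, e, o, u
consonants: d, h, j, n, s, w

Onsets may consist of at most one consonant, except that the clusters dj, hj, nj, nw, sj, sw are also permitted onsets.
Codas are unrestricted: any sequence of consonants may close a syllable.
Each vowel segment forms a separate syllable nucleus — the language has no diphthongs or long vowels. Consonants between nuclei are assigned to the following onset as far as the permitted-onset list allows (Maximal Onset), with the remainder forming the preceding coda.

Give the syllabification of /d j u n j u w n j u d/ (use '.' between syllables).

The vowels are u, u, u — 3 nuclei, so 3 syllables.
/u…u/ gap (V1→V2): cluster /nj/ — /nj/ is itself a permitted onset, so the whole cluster goes right; preceding coda = ∅.
/u…u/ gap (V2→V3): /wnj/ — longest licit onset from the right is /nj/, leaving /w/ as coda.

dju.njuw.njud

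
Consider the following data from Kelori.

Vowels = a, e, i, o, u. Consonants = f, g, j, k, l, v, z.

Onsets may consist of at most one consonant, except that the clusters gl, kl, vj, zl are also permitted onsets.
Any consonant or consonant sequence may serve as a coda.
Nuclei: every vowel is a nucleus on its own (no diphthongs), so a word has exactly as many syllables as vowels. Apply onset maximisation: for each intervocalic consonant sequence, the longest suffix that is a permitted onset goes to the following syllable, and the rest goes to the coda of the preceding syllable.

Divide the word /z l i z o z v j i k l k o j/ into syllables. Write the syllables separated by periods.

zli.zoz.vjikl.koj

Nuclei (vowels): i, o, i, o → 4 syllables.
σ1/σ2 boundary: just /z/ — single C goes to the following onset.
σ2/σ3 boundary: /zvj/ — longest licit onset from the right is /vj/, leaving /z/ as coda.
σ3/σ4 boundary: /klk/; trying suffixes from longest down, /k/ is the first permitted one, so coda /kl/ | onset /k/.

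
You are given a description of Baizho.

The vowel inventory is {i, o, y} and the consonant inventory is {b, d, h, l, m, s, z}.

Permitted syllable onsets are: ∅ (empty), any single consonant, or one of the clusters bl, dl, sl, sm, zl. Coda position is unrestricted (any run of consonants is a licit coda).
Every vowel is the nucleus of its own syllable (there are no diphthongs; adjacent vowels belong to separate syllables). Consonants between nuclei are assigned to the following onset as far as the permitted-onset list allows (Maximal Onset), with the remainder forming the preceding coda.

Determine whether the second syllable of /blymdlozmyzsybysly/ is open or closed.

closed

Vowels present: y, o, y, y, y, y; each is a nucleus, giving 6 syllables.
Between /y/ (V1) and /o/ (V2): /mdl/ — longest licit onset from the right is /dl/, leaving /m/ as coda.
Between /o/ (V2) and /y/ (V3): /zm/; trying suffixes from longest down, /m/ is the first permitted one, so coda /z/ | onset /m/.
Between /y/ (V3) and /y/ (V4): /zs/ — longest licit onset from the right is /s/, leaving /z/ as coda.
Between /y/ (V4) and /y/ (V5): /b/ → onset of the next syllable (single consonants are always licit onsets).
Between /y/ (V5) and /y/ (V6): /sl/ — entire cluster is a permitted onset → onset /sl/, coda ∅.
Putting it together: blym.dloz.myz.sy.by.sly.
Syllable 2 is /dloz/ with coda /z/, so it is closed.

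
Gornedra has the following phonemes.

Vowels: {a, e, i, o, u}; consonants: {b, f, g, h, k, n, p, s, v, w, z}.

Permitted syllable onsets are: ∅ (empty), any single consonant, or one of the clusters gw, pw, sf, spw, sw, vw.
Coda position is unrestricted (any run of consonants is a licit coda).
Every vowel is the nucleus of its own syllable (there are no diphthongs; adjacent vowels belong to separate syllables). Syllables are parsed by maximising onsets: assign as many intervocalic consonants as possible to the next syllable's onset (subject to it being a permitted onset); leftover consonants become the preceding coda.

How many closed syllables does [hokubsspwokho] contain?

Nuclei (vowels): o, u, o, o → 4 syllables.
Between /o/ (V1) and /u/ (V2): just /k/ — single C goes to the following onset.
Between /u/ (V2) and /o/ (V3): cluster /bsspw/ — the longest permitted-onset suffix is /spw/; onset = /spw/, preceding coda = /bs/.
Between /o/ (V3) and /o/ (V4): /kh/ — longest licit onset from the right is /h/, leaving /k/ as coda.
Syllabification: ho.kubs.spwok.ho.
Classifying each syllable: /ho/ (open), /kubs/ (closed), /spwok/ (closed), /ho/ (open).
Closed syllables: 2.

2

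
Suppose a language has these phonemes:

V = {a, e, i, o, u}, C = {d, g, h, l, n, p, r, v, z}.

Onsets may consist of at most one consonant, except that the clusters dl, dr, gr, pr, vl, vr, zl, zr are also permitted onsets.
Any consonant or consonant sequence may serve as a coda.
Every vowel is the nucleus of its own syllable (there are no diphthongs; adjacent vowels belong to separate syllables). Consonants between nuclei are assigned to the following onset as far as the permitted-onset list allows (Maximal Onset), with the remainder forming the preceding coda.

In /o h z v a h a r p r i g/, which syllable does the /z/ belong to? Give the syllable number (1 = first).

Nuclei (vowels): o, a, a, i → 4 syllables.
Between /o/ (V1) and /a/ (V2): /hzv/; trying suffixes from longest down, /v/ is the first permitted one, so coda /hz/ | onset /v/.
Between /a/ (V2) and /a/ (V3): /h/ → onset of the next syllable (single consonants are always licit onsets).
Between /a/ (V3) and /i/ (V4): cluster /rpr/ — the longest permitted-onset suffix is /pr/; onset = /pr/, preceding coda = /r/.
Result: ohz.va.har.prig.
The /z/ is in the coda of syllable 1 (/ohz/).

1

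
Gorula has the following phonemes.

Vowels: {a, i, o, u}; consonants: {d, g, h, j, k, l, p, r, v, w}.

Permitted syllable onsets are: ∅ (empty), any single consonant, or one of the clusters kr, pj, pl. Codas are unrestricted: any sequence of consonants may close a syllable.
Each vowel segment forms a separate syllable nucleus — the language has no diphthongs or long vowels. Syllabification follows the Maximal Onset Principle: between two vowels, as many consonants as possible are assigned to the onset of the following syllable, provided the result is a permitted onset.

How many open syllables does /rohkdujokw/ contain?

The vowels are o, u, o — 3 nuclei, so 3 syllables.
σ1/σ2 boundary: /hkd/; trying suffixes from longest down, /d/ is the first permitted one, so coda /hk/ | onset /d/.
σ2/σ3 boundary: /j/ is a single consonant, so it becomes the next onset.
So the parse is rohk.du.jokw.
Classifying each syllable: /rohk/ (closed), /du/ (open), /jokw/ (closed).
Open syllables: 1.

1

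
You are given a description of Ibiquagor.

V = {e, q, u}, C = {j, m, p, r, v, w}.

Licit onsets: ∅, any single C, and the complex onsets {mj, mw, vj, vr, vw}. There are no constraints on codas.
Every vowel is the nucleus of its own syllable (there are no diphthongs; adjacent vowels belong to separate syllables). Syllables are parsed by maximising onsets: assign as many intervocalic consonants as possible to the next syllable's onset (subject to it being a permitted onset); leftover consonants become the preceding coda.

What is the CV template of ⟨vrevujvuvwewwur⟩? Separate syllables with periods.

CCV.CVC.CV.CCVC.CVC

The vowels are e, u, u, e, u — 5 nuclei, so 5 syllables.
σ1/σ2 boundary: just /v/ — single C goes to the following onset.
σ2/σ3 boundary: cluster /jv/ — the longest permitted-onset suffix is /v/; onset = /v/, preceding coda = /j/.
σ3/σ4 boundary: cluster /vw/ — /vw/ is itself a permitted onset, so the whole cluster goes right; preceding coda = ∅.
σ4/σ5 boundary: cluster /ww/ — the longest permitted-onset suffix is /w/; onset = /w/, preceding coda = /w/.
Syllabification: vre.vuj.vu.vwew.wur.
Mapping each syllable to C/V: /vre/ → CCV, /vuj/ → CVC, /vu/ → CV, /vwew/ → CCVC, /wur/ → CVC.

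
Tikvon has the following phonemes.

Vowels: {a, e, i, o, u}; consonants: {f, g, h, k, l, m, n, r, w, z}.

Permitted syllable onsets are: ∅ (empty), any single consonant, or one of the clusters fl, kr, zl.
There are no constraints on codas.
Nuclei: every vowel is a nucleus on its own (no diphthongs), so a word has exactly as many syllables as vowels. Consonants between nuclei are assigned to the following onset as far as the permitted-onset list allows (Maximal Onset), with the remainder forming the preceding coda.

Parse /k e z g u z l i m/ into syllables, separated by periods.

kez.gu.zlim

Nuclei (vowels): e, u, i → 3 syllables.
Between /e/ (V1) and /u/ (V2): /zg/ splits as /z/ + /g/ (/g/ is the longest suffix that is a licit onset).
Between /u/ (V2) and /i/ (V3): /zl/ is a licit onset in full, so it all attaches to the next syllable.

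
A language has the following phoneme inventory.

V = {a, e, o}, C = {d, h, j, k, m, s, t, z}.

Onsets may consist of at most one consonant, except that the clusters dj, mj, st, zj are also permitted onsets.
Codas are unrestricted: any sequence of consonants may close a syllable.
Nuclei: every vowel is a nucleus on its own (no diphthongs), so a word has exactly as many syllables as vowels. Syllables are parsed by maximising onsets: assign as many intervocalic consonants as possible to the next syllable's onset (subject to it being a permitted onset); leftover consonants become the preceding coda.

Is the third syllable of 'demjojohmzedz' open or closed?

Nuclei (vowels): e, o, o, e → 4 syllables.
Between /e/ (V1) and /o/ (V2): /mj/ is a licit onset in full, so it all attaches to the next syllable.
Between /o/ (V2) and /o/ (V3): /j/ → onset of the next syllable (single consonants are always licit onsets).
Between /o/ (V3) and /e/ (V4): cluster /hmz/ — the longest permitted-onset suffix is /z/; onset = /z/, preceding coda = /hm/.
Putting it together: de.mjo.johm.zedz.
Syllable 3 is /johm/ with coda /hm/, so it is closed.

closed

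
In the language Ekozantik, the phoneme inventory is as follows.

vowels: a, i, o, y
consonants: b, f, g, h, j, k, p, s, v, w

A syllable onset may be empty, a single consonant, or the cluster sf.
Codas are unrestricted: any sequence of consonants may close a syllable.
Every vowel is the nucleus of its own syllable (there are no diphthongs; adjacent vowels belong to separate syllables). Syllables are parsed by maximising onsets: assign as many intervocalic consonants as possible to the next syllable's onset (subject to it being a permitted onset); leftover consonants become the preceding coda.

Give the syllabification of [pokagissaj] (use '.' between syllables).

po.ka.gis.saj

Nuclei (vowels): o, a, i, a → 4 syllables.
Between /o/ (V1) and /a/ (V2): just /k/ — single C goes to the following onset.
Between /a/ (V2) and /i/ (V3): /g/ is a single consonant, so it becomes the next onset.
Between /i/ (V3) and /a/ (V4): /ss/; trying suffixes from longest down, /s/ is the first permitted one, so coda /s/ | onset /s/.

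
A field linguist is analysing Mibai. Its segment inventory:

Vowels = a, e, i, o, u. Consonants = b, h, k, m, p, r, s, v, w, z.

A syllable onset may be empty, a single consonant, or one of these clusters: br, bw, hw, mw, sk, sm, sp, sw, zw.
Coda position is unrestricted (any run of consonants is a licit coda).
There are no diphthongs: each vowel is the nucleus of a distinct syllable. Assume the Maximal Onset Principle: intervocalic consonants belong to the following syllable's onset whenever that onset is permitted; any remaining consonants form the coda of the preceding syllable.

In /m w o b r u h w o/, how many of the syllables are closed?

The vowels are o, u, o — 3 nuclei, so 3 syllables.
Between /o/ (V1) and /u/ (V2): /br/ is a licit onset in full, so it all attaches to the next syllable.
Between /u/ (V2) and /o/ (V3): /hw/ is a licit onset in full, so it all attaches to the next syllable.
Syllabification: mwo.bru.hwo.
Classifying each syllable: /mwo/ (open), /bru/ (open), /hwo/ (open).
Closed syllables: 0.

0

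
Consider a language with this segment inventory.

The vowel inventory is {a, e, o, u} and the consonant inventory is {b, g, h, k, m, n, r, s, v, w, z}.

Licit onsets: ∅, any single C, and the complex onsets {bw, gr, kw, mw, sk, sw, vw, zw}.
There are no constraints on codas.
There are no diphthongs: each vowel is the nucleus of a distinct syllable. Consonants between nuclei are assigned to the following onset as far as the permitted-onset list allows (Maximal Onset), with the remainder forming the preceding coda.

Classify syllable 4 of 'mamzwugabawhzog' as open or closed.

closed

Nuclei (vowels): a, u, a, a, o → 5 syllables.
V1 /a/ – V2 /u/: /mzw/ splits as /m/ + /zw/ (/zw/ is the longest suffix that is a licit onset).
V2 /u/ – V3 /a/: /g/ → onset of the next syllable (single consonants are always licit onsets).
V3 /a/ – V4 /a/: just /b/ — single C goes to the following onset.
V4 /a/ – V5 /o/: /whz/ splits as /wh/ + /z/ (/z/ is the longest suffix that is a licit onset).
Result: mam.zwu.ga.bawh.zog.
Syllable 4 is /bawh/ with coda /wh/, so it is closed.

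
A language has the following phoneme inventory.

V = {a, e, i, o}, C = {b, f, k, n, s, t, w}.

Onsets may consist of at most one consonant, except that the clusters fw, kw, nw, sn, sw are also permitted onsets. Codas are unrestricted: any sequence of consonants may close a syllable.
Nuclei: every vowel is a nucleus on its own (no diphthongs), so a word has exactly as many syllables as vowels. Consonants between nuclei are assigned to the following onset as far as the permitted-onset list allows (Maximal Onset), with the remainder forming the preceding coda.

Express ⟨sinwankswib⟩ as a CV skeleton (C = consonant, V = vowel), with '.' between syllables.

Nuclei (vowels): i, a, i → 3 syllables.
/i…a/ gap (V1→V2): /nw/ — entire cluster is a permitted onset → onset /nw/, coda ∅.
/a…i/ gap (V2→V3): /nksw/; trying suffixes from longest down, /sw/ is the first permitted one, so coda /nk/ | onset /sw/.
So the parse is si.nwank.swib.
Mapping each syllable to C/V: /si/ → CV, /nwank/ → CCVCC, /swib/ → CCVC.

CV.CCVCC.CCVC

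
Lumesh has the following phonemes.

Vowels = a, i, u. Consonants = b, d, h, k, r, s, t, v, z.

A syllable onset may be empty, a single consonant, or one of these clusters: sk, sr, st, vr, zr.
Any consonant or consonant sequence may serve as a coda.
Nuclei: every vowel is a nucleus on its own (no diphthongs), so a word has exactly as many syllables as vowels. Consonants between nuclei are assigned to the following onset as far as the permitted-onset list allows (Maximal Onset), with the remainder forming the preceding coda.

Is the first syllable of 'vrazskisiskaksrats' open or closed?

The vowels are a, i, i, a, a — 5 nuclei, so 5 syllables.
Between /a/ (V1) and /i/ (V2): /zsk/ splits as /z/ + /sk/ (/sk/ is the longest suffix that is a licit onset).
Between /i/ (V2) and /i/ (V3): just /s/ — single C goes to the following onset.
Between /i/ (V3) and /a/ (V4): /sk/ is a licit onset in full, so it all attaches to the next syllable.
Between /a/ (V4) and /a/ (V5): /ksr/; trying suffixes from longest down, /sr/ is the first permitted one, so coda /k/ | onset /sr/.
Syllabification: vraz.ski.si.skak.srats.
Syllable 1 is /vraz/ with coda /z/, so it is closed.

closed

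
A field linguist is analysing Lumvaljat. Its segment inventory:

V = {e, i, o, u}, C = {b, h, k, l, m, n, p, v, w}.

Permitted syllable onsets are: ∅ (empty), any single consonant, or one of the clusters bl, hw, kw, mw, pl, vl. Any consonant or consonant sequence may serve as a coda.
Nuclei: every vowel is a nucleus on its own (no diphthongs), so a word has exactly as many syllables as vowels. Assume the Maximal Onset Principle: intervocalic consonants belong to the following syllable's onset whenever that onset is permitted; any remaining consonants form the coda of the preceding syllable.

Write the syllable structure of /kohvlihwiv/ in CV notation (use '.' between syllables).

Vowels present: o, i, i; each is a nucleus, giving 3 syllables.
V1 /o/ – V2 /i/: cluster /hvl/ — the longest permitted-onset suffix is /vl/; onset = /vl/, preceding coda = /h/.
V2 /i/ – V3 /i/: cluster /hw/ — /hw/ is itself a permitted onset, so the whole cluster goes right; preceding coda = ∅.
Result: koh.vli.hwiv.
Mapping each syllable to C/V: /koh/ → CVC, /vli/ → CCV, /hwiv/ → CCVC.

CVC.CCV.CCVC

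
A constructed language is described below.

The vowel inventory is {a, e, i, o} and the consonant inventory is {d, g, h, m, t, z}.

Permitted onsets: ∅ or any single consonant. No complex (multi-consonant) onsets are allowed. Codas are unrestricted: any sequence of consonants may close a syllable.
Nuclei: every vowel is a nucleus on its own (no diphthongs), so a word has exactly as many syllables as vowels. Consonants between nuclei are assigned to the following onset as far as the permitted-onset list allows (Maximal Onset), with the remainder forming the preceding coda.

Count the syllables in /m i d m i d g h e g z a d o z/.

The vowels are i, i, e, a, o — 5 nuclei, so 5 syllables.

5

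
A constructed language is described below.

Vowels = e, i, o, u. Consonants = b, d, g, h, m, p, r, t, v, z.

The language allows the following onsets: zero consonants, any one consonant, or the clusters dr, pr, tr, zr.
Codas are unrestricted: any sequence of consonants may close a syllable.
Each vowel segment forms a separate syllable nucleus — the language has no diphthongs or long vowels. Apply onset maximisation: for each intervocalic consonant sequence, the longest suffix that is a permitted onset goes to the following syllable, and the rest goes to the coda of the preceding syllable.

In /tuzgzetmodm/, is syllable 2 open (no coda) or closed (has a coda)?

Nuclei (vowels): u, e, o → 3 syllables.
/u…e/ gap (V1→V2): cluster /zgz/ — the longest permitted-onset suffix is /z/; onset = /z/, preceding coda = /zg/.
/e…o/ gap (V2→V3): cluster /tm/ — the longest permitted-onset suffix is /m/; onset = /m/, preceding coda = /t/.
Syllabification: tuzg.zet.modm.
Syllable 2 is /zet/ with coda /t/, so it is closed.

closed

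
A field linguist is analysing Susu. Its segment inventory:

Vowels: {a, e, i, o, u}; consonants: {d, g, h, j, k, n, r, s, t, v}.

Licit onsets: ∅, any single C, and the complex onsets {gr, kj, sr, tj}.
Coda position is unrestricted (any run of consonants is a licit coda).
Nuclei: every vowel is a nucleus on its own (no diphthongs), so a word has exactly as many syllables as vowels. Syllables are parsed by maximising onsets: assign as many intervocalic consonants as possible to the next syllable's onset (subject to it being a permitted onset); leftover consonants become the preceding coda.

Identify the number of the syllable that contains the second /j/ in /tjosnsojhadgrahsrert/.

The vowels are o, o, a, a, e — 5 nuclei, so 5 syllables.
Between /o/ (V1) and /o/ (V2): /sns/ — longest licit onset from the right is /s/, leaving /sn/ as coda.
Between /o/ (V2) and /a/ (V3): /jh/; trying suffixes from longest down, /h/ is the first permitted one, so coda /j/ | onset /h/.
Between /a/ (V3) and /a/ (V4): cluster /dgr/ — the longest permitted-onset suffix is /gr/; onset = /gr/, preceding coda = /d/.
Between /a/ (V4) and /e/ (V5): /hsr/ — longest licit onset from the right is /sr/, leaving /h/ as coda.
So the parse is tjosn.soj.had.grah.srert.
The second /j/ is in the coda of syllable 2 (/soj/).

2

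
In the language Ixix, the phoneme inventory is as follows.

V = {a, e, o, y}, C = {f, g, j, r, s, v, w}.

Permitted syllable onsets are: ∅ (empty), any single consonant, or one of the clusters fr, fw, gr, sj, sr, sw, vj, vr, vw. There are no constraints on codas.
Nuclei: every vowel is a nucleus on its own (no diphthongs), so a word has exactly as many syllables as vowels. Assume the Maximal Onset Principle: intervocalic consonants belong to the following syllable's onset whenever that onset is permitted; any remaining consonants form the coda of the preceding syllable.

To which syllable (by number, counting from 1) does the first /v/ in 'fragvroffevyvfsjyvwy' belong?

2

Vowels present: a, o, e, y, y, y; each is a nucleus, giving 6 syllables.
σ1/σ2 boundary: /gvr/ splits as /g/ + /vr/ (/vr/ is the longest suffix that is a licit onset).
σ2/σ3 boundary: /ff/; trying suffixes from longest down, /f/ is the first permitted one, so coda /f/ | onset /f/.
σ3/σ4 boundary: /v/ is a single consonant, so it becomes the next onset.
σ4/σ5 boundary: /vfsj/ splits as /vf/ + /sj/ (/sj/ is the longest suffix that is a licit onset).
σ5/σ6 boundary: cluster /vw/ — /vw/ is itself a permitted onset, so the whole cluster goes right; preceding coda = ∅.
Result: frag.vrof.fe.vyvf.sjy.vwy.
The first /v/ is in the onset of syllable 2 (/vrof/).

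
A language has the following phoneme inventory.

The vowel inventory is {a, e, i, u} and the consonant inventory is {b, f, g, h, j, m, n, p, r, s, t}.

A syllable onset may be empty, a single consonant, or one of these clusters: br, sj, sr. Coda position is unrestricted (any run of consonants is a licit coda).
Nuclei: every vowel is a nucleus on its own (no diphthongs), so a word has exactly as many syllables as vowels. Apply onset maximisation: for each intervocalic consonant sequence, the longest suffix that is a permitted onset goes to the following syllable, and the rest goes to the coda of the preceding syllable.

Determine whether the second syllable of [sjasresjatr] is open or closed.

open

Vowels present: a, e, a; each is a nucleus, giving 3 syllables.
/a…e/ gap (V1→V2): /sr/ is a licit onset in full, so it all attaches to the next syllable.
/e…a/ gap (V2→V3): /sj/ — entire cluster is a permitted onset → onset /sj/, coda ∅.
So the parse is sja.sre.sjatr.
Syllable 2 is /sre/; it ends in its nucleus with no coda, so it is open.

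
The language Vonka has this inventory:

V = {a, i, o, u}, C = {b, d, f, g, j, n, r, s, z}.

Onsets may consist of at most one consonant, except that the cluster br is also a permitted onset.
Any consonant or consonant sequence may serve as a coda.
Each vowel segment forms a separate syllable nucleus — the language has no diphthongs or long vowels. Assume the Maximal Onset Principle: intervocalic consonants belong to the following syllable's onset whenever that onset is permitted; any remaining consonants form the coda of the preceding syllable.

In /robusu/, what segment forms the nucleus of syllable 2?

Vowels present: o, u, u; each is a nucleus, giving 3 syllables.
The second nucleus (vowel 2 from the left) is /u/.

u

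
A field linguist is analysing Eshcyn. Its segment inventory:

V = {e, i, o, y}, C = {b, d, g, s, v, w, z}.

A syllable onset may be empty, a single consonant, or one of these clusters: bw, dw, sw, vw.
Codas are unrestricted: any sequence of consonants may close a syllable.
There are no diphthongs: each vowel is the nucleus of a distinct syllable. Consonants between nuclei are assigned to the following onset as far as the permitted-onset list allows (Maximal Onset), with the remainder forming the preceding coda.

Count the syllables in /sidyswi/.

3

The vowels are i, y, i — 3 nuclei, so 3 syllables.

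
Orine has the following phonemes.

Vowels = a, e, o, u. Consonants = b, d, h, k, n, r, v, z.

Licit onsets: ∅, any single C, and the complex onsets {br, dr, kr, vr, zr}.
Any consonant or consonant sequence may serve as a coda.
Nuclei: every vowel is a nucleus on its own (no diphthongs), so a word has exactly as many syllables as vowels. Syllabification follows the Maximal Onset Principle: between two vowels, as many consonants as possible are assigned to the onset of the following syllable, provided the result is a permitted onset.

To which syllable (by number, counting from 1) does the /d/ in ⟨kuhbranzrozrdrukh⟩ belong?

Nuclei (vowels): u, a, o, u → 4 syllables.
/u…a/ gap (V1→V2): /hbr/ — longest licit onset from the right is /br/, leaving /h/ as coda.
/a…o/ gap (V2→V3): /nzr/ — longest licit onset from the right is /zr/, leaving /n/ as coda.
/o…u/ gap (V3→V4): /zrdr/ splits as /zr/ + /dr/ (/dr/ is the longest suffix that is a licit onset).
Result: kuh.bran.zrozr.drukh.
The /d/ is in the onset of syllable 4 (/drukh/).

4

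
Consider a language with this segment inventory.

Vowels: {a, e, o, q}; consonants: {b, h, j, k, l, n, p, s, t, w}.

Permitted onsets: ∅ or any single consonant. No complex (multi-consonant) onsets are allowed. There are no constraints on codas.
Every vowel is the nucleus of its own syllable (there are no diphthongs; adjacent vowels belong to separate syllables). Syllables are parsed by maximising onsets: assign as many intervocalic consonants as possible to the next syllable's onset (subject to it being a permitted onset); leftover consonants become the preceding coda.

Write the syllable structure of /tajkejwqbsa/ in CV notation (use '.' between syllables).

CVC.CVC.CVC.CV

The vowels are a, e, q, a — 4 nuclei, so 4 syllables.
σ1/σ2 boundary: cluster /jk/ — the longest permitted-onset suffix is /k/; onset = /k/, preceding coda = /j/.
σ2/σ3 boundary: /jw/ — longest licit onset from the right is /w/, leaving /j/ as coda.
σ3/σ4 boundary: /bs/ splits as /b/ + /s/ (/s/ is the longest suffix that is a licit onset).
So the parse is taj.kej.wqb.sa.
Mapping each syllable to C/V: /taj/ → CVC, /kej/ → CVC, /wqb/ → CVC, /sa/ → CV.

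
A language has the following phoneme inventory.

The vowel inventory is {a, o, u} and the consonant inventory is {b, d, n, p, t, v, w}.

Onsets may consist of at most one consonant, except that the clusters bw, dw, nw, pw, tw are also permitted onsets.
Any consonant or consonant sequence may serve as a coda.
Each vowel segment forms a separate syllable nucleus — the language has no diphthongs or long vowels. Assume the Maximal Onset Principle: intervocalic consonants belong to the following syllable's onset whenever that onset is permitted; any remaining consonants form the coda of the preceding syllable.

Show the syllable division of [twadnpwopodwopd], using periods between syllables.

The vowels are a, o, o, o — 4 nuclei, so 4 syllables.
Between /a/ (V1) and /o/ (V2): cluster /dnpw/ — the longest permitted-onset suffix is /pw/; onset = /pw/, preceding coda = /dn/.
Between /o/ (V2) and /o/ (V3): /p/ is a single consonant, so it becomes the next onset.
Between /o/ (V3) and /o/ (V4): cluster /dw/ — /dw/ is itself a permitted onset, so the whole cluster goes right; preceding coda = ∅.

twadn.pwo.po.dwopd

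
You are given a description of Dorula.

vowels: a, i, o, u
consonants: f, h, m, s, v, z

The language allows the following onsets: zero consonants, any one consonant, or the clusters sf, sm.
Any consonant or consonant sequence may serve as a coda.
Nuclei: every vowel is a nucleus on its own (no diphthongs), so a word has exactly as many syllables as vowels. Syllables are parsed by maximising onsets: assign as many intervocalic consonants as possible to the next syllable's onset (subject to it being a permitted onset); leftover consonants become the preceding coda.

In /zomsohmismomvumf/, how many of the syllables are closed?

4

Vowels present: o, o, i, o, u; each is a nucleus, giving 5 syllables.
Between /o/ (V1) and /o/ (V2): cluster /ms/ — the longest permitted-onset suffix is /s/; onset = /s/, preceding coda = /m/.
Between /o/ (V2) and /i/ (V3): /hm/; trying suffixes from longest down, /m/ is the first permitted one, so coda /h/ | onset /m/.
Between /i/ (V3) and /o/ (V4): cluster /sm/ — /sm/ is itself a permitted onset, so the whole cluster goes right; preceding coda = ∅.
Between /o/ (V4) and /u/ (V5): cluster /mv/ — the longest permitted-onset suffix is /v/; onset = /v/, preceding coda = /m/.
So the parse is zom.soh.mi.smom.vumf.
Classifying each syllable: /zom/ (closed), /soh/ (closed), /mi/ (open), /smom/ (closed), /vumf/ (closed).
Closed syllables: 4.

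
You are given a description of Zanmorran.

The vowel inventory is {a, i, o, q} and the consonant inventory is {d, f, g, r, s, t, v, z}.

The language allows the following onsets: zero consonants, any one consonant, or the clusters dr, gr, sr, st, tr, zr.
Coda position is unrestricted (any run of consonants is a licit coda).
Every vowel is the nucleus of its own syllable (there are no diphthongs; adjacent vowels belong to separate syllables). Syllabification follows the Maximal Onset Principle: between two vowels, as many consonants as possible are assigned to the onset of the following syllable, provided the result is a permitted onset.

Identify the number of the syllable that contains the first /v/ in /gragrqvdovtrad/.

2

Nuclei (vowels): a, q, o, a → 4 syllables.
/a…q/ gap (V1→V2): cluster /gr/ — /gr/ is itself a permitted onset, so the whole cluster goes right; preceding coda = ∅.
/q…o/ gap (V2→V3): cluster /vd/ — the longest permitted-onset suffix is /d/; onset = /d/, preceding coda = /v/.
/o…a/ gap (V3→V4): /vtr/; trying suffixes from longest down, /tr/ is the first permitted one, so coda /v/ | onset /tr/.
Putting it together: gra.grqv.dov.trad.
The first /v/ is in the coda of syllable 2 (/grqv/).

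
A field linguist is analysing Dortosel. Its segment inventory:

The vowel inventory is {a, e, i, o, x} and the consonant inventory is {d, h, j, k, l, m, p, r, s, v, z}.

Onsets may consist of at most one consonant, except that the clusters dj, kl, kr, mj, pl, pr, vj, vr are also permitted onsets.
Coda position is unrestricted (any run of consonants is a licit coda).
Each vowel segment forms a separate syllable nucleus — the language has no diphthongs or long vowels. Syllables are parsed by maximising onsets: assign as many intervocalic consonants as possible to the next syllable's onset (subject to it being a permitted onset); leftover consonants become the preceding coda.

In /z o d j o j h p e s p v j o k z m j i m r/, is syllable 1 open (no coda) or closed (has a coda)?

open

Vowels present: o, o, e, o, i; each is a nucleus, giving 5 syllables.
Between /o/ (V1) and /o/ (V2): /dj/ — entire cluster is a permitted onset → onset /dj/, coda ∅.
Between /o/ (V2) and /e/ (V3): /jhp/ splits as /jh/ + /p/ (/p/ is the longest suffix that is a licit onset).
Between /e/ (V3) and /o/ (V4): cluster /spvj/ — the longest permitted-onset suffix is /vj/; onset = /vj/, preceding coda = /sp/.
Between /o/ (V4) and /i/ (V5): /kzmj/ splits as /kz/ + /mj/ (/mj/ is the longest suffix that is a licit onset).
Result: zo.djojh.pesp.vjokz.mjimr.
Syllable 1 is /zo/; it ends in its nucleus with no coda, so it is open.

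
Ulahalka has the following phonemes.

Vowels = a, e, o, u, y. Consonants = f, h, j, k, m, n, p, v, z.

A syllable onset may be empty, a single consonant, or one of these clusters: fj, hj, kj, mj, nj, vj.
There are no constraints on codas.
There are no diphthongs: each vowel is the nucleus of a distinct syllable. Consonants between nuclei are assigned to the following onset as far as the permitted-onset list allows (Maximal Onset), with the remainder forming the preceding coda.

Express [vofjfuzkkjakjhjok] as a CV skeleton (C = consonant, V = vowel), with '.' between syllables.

Vowels present: o, u, a, o; each is a nucleus, giving 4 syllables.
Between /o/ (V1) and /u/ (V2): /fjf/ — longest licit onset from the right is /f/, leaving /fj/ as coda.
Between /u/ (V2) and /a/ (V3): cluster /zkkj/ — the longest permitted-onset suffix is /kj/; onset = /kj/, preceding coda = /zk/.
Between /a/ (V3) and /o/ (V4): /kjhj/ splits as /kj/ + /hj/ (/hj/ is the longest suffix that is a licit onset).
Putting it together: vofj.fuzk.kjakj.hjok.
Mapping each syllable to C/V: /vofj/ → CVCC, /fuzk/ → CVCC, /kjakj/ → CCVCC, /hjok/ → CCVC.

CVCC.CVCC.CCVCC.CCVC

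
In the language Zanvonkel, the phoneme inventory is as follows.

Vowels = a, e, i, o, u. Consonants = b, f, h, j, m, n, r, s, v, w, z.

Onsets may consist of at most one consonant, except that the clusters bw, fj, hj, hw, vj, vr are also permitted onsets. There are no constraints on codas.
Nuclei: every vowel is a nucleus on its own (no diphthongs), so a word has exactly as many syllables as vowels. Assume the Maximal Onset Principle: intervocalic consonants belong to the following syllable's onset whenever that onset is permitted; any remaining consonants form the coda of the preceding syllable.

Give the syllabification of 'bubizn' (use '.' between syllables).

Vowels present: u, i; each is a nucleus, giving 2 syllables.
/u…i/ gap (V1→V2): /b/ is a single consonant, so it becomes the next onset.

bu.bizn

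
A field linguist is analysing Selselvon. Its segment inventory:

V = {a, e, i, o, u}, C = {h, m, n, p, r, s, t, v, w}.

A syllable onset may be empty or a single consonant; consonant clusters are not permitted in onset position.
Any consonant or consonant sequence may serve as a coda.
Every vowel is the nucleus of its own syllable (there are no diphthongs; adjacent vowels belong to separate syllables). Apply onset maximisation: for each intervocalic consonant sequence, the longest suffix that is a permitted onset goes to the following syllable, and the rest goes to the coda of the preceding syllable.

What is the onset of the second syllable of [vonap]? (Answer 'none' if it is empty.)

n

Vowels present: o, a; each is a nucleus, giving 2 syllables.
V1 /o/ – V2 /a/: /n/ is a single consonant, so it becomes the next onset.
Result: vo.nap.
Syllable 2 is /nap/: onset /n/, nucleus /a/, coda /p/.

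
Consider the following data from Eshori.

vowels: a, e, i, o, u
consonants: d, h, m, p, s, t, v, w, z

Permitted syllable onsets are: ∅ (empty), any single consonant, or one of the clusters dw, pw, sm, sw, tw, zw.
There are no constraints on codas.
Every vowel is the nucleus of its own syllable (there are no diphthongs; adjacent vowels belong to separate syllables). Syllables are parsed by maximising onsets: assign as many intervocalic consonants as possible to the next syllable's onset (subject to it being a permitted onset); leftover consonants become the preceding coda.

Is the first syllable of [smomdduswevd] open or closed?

closed

The vowels are o, u, e — 3 nuclei, so 3 syllables.
/o…u/ gap (V1→V2): /mdd/ — longest licit onset from the right is /d/, leaving /md/ as coda.
/u…e/ gap (V2→V3): cluster /sw/ — /sw/ is itself a permitted onset, so the whole cluster goes right; preceding coda = ∅.
Syllabification: smomd.du.swevd.
Syllable 1 is /smomd/ with coda /md/, so it is closed.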